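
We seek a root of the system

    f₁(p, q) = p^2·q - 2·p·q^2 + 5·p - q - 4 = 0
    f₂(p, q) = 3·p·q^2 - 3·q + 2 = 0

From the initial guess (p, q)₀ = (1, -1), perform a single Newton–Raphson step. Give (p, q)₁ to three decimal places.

(-0.095, -0.476)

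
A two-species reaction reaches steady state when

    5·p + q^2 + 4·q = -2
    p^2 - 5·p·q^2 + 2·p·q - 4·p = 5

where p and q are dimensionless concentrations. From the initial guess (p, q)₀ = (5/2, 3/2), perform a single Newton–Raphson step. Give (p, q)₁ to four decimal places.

At (5/2, 3/2): F = (22.7500, -29.3750).
Jacobian J = [[5, 2·q + 4], [2·p - 5·q^2 + 2·q - 4, -10·p·q + 2·p]].
At the point, J = [[5.0000, 7.0000], [-7.2500, -32.5000]] (det J = -111.7500).
Solving J·Δ = −F gives Δ = (-4.7763, 0.1616).
Then the next iterate is (p, q)₁ = (-2.2763, 1.6616).

(-2.2763, 1.6616)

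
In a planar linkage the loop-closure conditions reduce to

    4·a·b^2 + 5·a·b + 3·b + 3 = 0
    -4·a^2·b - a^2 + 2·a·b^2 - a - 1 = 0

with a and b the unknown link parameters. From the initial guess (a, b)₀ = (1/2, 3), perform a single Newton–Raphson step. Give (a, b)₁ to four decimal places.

(-0.1115, 2.6392)

At (1/2, 3): F = (37.5000, 4.2500).
Jacobian J = [[4·b^2 + 5·b, 8·a·b + 5·a + 3], [-8·a·b - 2·a + 2·b^2 - 1, -4·a^2 + 4·a·b]].
At the point, J = [[51.0000, 17.5000], [4.0000, 5.0000]] (det J = 185.0000).
Solving J·Δ = −F gives Δ = (-0.6115, -0.3608).
Then the next iterate is (a, b)₁ = (-0.1115, 2.6392).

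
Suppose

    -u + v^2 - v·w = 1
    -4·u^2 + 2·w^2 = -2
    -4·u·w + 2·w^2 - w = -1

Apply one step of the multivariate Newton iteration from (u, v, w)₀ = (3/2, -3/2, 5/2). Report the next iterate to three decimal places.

(0.617, -1.142, 0.891)

At (3/2, -3/2, 5/2): F = (3.500, 5.500, -4.000).
Jacobian J = [[-1, 2·v - w, -v], [-8·u, 0, 4·w], [-4·w, 0, -4·u + 4·w - 1]].
At the point, J = [[-1.000, -5.500, 1.500], [-12.000, 0.000, 10.000], [-10.000, 0.000, 3.000]] (det J = 352.000).
Solving J·Δ = −F gives Δ = (-0.883, 0.358, -1.609).
Then the next iterate is (u, v, w)₁ = (0.617, -1.142, 0.891).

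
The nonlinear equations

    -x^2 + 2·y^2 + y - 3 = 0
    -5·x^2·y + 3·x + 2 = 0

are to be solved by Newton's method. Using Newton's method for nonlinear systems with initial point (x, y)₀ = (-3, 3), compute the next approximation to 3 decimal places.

At (-3, 3): F = (9.000, -142.000).
Jacobian J = [[-2·x, 4·y + 1], [-10·x·y + 3, -5·x^2]].
At the point, J = [[6.000, 13.000], [93.000, -45.000]] (det J = -1479.000).
Solving J·Δ = −F gives Δ = (0.974, -1.142).
Then the next iterate is (x, y)₁ = (-2.026, 1.858).

(-2.026, 1.858)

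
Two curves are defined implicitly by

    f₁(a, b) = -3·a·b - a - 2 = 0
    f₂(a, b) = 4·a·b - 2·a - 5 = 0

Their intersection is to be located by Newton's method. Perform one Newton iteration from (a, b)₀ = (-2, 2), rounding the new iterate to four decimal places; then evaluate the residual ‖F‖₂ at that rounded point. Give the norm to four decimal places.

3.5250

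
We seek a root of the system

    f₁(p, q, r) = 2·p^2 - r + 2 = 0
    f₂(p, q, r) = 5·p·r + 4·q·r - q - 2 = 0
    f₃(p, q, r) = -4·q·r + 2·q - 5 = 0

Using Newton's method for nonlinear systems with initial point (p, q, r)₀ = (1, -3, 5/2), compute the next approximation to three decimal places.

At (1, -3, 5/2): F = (1.500, -16.500, 19.000).
Jacobian J = [[4·p, 0, -1], [5·r, 4·r - 1, 5·p + 4·q], [0, -4·r + 2, -4·q]].
At the point, J = [[4.000, 0.000, -1.000], [12.500, 9.000, -7.000], [0.000, -8.000, 12.000]] (det J = 308.000).
Solving J·Δ = −F gives Δ = (-0.380, 2.346, -0.019).
Then the next iterate is (p, q, r)₁ = (0.620, -0.654, 2.481).

(0.620, -0.654, 2.481)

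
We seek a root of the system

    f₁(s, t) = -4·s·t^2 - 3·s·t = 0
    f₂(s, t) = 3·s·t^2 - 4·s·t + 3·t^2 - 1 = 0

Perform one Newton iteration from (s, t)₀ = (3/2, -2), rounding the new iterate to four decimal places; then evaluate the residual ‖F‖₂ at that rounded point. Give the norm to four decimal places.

1098.0747

At (3/2, -2): F = (-15.0000, 41.0000).
Jacobian J = [[-4·t^2 - 3·t, -8·s·t - 3·s], [3·t^2 - 4·t, 6·s·t - 4·s + 6·t]].
At the point, J = [[-10.0000, 19.5000], [20.0000, -36.0000]] (det J = -30.0000).
Solving J·Δ = −F gives Δ = (-8.6500, -3.6667).
Then the next iterate is (s, t)₁ = (-7.1500, -5.6667).
Re-evaluating at (-7.1500, -5.6667): F = (796.837867, -755.524590), so ‖F‖₂ = 1098.0747.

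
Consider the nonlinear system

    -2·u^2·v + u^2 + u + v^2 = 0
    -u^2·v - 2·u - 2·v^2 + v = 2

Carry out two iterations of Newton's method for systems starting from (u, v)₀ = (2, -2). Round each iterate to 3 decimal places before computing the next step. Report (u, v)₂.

(-0.646, -1.350)

At (2, -2): F = (26.000, -8.000).
Jacobian J = [[-4·u·v + 2·u + 1, -2·u^2 + 2·v], [-2·u·v - 2, -u^2 - 4·v + 1]].
At the point, J = [[21.000, -12.000], [6.000, 5.000]] (det J = 177.000).
Solving J·Δ = −F gives Δ = (-0.192, 1.831).
Then the next iterate is (u, v)₁ = (1.808, -0.169).
Round to (1.808, -0.169) and repeat: F = (6.21030, -5.28968), J = [[5.83821, -6.87573], [-1.38890, -1.59286]].
Δ = (-2.454, -1.181), so (u, v)₂ = (-0.646, -1.350).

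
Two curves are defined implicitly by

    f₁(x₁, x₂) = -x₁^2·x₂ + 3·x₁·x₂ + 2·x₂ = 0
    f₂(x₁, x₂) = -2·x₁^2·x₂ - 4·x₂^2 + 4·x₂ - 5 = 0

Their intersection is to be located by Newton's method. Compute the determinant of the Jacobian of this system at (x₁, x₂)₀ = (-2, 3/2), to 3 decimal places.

-72.000

J = [[-2·x₁·x₂ + 3·x₂, -x₁^2 + 3·x₁ + 2], [-4·x₁·x₂, -2·x₁^2 - 8·x₂ + 4]].
At the point, J = [[10.500, -8.000], [12.000, -16.000]].
det J = -72.000.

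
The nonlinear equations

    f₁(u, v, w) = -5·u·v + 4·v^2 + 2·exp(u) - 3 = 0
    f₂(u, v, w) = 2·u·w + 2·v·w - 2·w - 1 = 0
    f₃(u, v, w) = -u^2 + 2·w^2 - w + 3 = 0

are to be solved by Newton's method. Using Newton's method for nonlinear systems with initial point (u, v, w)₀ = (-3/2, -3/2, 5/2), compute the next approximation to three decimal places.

At (-3/2, -3/2, 5/2): F = (-4.80374, -21.000, 10.750).
Jacobian J = [[-5·v + 2·exp(u), -5·u + 8·v, 0], [2·w, 2·w, 2·u + 2·v - 2], [-2·u, 0, 4·w - 1]].
At the point, J = [[7.94626, -4.500, 0.000], [5.000, 5.000, -8.000], [3.000, 0.000, 9.000]] (det J = 668.08171).
Solving J·Δ = −F gives Δ = (1.017, 0.729, -1.534).
Then the next iterate is (u, v, w)₁ = (-0.483, -0.771, 0.966).

(-0.483, -0.771, 0.966)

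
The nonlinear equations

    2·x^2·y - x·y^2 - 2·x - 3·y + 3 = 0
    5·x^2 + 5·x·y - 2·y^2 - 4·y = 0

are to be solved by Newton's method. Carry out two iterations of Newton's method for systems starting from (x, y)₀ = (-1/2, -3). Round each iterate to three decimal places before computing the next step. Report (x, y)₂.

At (-1/2, -3): F = (16.000, 2.750).
Jacobian J = [[4·x·y - y^2 - 2, 2·x^2 - 2·x·y - 3], [10·x + 5·y, 5·x - 4·y - 4]].
At the point, J = [[-5.000, -5.500], [-20.000, 5.500]] (det J = -137.500).
Solving J·Δ = −F gives Δ = (0.750, 2.227).
Then the next iterate is (x, y)₁ = (0.250, -0.773).
Round to (0.250, -0.773) and repeat: F = (4.57299, 1.24319), J = [[-3.37053, -2.48850], [-1.365, 0.342]].
Δ = (1.024, 0.451), so (x, y)₂ = (1.274, -0.322).

(1.274, -0.322)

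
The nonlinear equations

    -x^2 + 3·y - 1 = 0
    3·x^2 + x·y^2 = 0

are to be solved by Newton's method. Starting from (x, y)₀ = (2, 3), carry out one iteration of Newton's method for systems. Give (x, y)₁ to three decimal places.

At (2, 3): F = (4.000, 30.000).
Jacobian J = [[-2·x, 3], [6·x + y^2, 2·x·y]].
At the point, J = [[-4.000, 3.000], [21.000, 12.000]] (det J = -111.000).
Solving J·Δ = −F gives Δ = (-0.378, -1.838).
Then the next iterate is (x, y)₁ = (1.622, 1.162).

(1.622, 1.162)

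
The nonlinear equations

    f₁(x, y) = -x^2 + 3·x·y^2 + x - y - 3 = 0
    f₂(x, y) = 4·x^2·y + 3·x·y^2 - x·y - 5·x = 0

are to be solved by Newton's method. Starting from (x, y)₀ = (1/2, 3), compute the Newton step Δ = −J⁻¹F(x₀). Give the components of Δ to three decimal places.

(3.103, -11.441)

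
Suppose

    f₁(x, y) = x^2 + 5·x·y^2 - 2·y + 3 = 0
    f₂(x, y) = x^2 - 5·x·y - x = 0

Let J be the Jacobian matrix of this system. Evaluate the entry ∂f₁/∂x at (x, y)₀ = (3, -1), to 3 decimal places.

∂f₁/∂x = 2·x + 5·y^2.
At (3, -1) this is 11.000.

11.000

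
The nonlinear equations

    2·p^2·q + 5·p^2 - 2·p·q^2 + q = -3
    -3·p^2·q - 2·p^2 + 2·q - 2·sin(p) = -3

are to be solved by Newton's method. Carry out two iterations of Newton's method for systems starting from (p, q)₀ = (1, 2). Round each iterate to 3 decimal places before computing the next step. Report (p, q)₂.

At (1, 2): F = (6.000, -2.68294).
Jacobian J = [[4·p·q + 10·p - 2·q^2, 2·p^2 - 4·p·q + 1], [-6·p·q - 4·p - 2·cos(p), -3·p^2 + 2]].
At the point, J = [[10.000, -5.000], [-17.08060, -1.000]] (det J = -95.40302).
Solving J·Δ = −F gives Δ = (-0.204, 0.793).
Then the next iterate is (p, q)₁ = (0.796, 2.793).
Round to (0.796, 2.793) and repeat: F = (0.08151, 0.58057), J = [[1.25121, -6.62568], [-17.92251, 0.09915]].
Δ = (0.032, 0.018), so (p, q)₂ = (0.828, 2.811).

(0.828, 2.811)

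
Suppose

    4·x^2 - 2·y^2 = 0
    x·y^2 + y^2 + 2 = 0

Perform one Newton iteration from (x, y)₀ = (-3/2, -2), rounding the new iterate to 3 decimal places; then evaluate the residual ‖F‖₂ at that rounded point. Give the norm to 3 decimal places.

0.011

At (-3/2, -2): F = (1.000, 0.000).
Jacobian J = [[8·x, -4·y], [y^2, 2·x·y + 2·y]].
At the point, J = [[-12.000, 8.000], [4.000, 2.000]] (det J = -56.000).
Solving J·Δ = −F gives Δ = (0.036, -0.071).
Then the next iterate is (x, y)₁ = (-1.464, -2.071).
Re-evaluating at (-1.464, -2.071): F = (-0.00490, 0.00988), so ‖F‖₂ = 0.011.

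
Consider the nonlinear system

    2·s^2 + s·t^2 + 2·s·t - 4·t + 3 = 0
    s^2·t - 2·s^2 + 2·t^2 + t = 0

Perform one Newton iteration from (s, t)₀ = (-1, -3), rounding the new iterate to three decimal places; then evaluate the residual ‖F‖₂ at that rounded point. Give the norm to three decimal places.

At (-1, -3): F = (14.000, 10.000).
Jacobian J = [[4·s + t^2 + 2·t, 2·s·t + 2·s - 4], [2·s·t - 4·s, s^2 + 4·t + 1]].
At the point, J = [[-1.000, 0.000], [10.000, -10.000]] (det J = 10.000).
Solving J·Δ = −F gives Δ = (14.000, 15.000).
Then the next iterate is (s, t)₁ = (13.000, 12.000).
Re-evaluating at (13.000, 12.000): F = (2477.000, 1990.000), so ‖F‖₂ = 3177.362.

3177.362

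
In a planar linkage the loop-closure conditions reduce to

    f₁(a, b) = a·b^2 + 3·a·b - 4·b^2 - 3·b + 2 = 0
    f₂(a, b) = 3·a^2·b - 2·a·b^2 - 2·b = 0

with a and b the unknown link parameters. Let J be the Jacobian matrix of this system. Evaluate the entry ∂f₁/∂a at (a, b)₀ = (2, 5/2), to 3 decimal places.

13.750

∂f₁/∂a = b^2 + 3·b.
At (2, 5/2) this is 13.750.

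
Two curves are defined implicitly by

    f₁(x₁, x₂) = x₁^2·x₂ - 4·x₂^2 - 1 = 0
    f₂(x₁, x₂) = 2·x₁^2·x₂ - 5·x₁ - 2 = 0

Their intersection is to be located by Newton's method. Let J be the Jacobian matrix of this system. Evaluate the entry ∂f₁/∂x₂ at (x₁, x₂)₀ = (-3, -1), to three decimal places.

∂f₁/∂x₂ = x₁^2 - 8·x₂.
At (-3, -1) this is 17.000.

17.000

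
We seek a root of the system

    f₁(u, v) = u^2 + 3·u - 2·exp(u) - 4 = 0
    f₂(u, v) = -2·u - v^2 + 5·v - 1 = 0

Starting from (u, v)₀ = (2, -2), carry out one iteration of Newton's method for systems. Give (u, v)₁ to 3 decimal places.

At (2, -2): F = (-8.77811, -19.000).
Jacobian J = [[2·u - 2·exp(u) + 3, 0], [-2, -2·v + 5]].
At the point, J = [[-7.77811, 0.000], [-2.000, 9.000]] (det J = -70.00301).
Solving J·Δ = −F gives Δ = (-1.129, 1.860).
Then the next iterate is (u, v)₁ = (0.871, -0.140).

(0.871, -0.140)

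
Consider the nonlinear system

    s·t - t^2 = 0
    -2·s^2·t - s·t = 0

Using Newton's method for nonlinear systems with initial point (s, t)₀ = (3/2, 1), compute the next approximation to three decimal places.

(0.868, 0.737)

At (3/2, 1): F = (0.500, -6.000).
Jacobian J = [[t, s - 2·t], [-4·s·t - t, -2·s^2 - s]].
At the point, J = [[1.000, -0.500], [-7.000, -6.000]] (det J = -9.500).
Solving J·Δ = −F gives Δ = (-0.632, -0.263).
Then the next iterate is (s, t)₁ = (0.868, 0.737).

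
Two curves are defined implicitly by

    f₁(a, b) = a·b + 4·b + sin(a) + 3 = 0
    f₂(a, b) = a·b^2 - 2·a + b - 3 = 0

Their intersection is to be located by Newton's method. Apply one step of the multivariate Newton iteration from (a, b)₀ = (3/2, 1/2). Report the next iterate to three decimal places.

(-2.577, -0.304)

At (3/2, 1/2): F = (6.74749, -5.125).
Jacobian J = [[b + cos(a), a + 4], [b^2 - 2, 2·a·b + 1]].
At the point, J = [[0.57074, 5.500], [-1.750, 2.500]] (det J = 11.05184).
Solving J·Δ = −F gives Δ = (-4.077, -0.804).
Then the next iterate is (a, b)₁ = (-2.577, -0.304).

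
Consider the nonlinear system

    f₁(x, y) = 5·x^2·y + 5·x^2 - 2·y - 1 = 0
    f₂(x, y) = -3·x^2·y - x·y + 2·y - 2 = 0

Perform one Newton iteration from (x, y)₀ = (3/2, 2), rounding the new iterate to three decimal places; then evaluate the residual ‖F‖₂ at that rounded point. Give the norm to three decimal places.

At (3/2, 2): F = (28.750, -14.500).
Jacobian J = [[10·x·y + 10·x, 5·x^2 - 2], [-6·x·y - y, -3·x^2 - x + 2]].
At the point, J = [[45.000, 9.250], [-20.000, -6.250]] (det J = -96.250).
Solving J·Δ = −F gives Δ = (-0.473, -0.805).
Then the next iterate is (x, y)₁ = (1.027, 1.195).
Re-evaluating at (1.027, 1.195): F = (8.18565, -4.61847), so ‖F‖₂ = 9.399.

9.399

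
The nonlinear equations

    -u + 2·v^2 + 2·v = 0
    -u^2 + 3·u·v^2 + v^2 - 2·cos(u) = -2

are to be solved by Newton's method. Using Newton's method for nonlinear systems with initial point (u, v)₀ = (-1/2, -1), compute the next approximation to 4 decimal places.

(-0.3996, -0.8002)

At (-1/2, -1): F = (0.5000, -0.505165).
Jacobian J = [[-1, 4·v + 2], [-2·u + 3·v^2 + 2·sin(u), 6·u·v + 2·v]].
At the point, J = [[-1.0000, -2.0000], [3.041149, 1.0000]] (det J = 5.082298).
Solving J·Δ = −F gives Δ = (0.1004, 0.1998).
Then the next iterate is (u, v)₁ = (-0.3996, -0.8002).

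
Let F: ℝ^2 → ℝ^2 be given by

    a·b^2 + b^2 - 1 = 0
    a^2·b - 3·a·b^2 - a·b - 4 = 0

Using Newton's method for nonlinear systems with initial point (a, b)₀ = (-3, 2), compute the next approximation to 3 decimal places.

At (-3, 2): F = (-9.000, 56.000).
Jacobian J = [[b^2, 2·a·b + 2·b], [2·a·b - 3·b^2 - b, a^2 - 6·a·b - a]].
At the point, J = [[4.000, -8.000], [-26.000, 48.000]] (det J = -16.000).
Solving J·Δ = −F gives Δ = (1.000, -0.625).
Then the next iterate is (a, b)₁ = (-2.000, 1.375).

(-2.000, 1.375)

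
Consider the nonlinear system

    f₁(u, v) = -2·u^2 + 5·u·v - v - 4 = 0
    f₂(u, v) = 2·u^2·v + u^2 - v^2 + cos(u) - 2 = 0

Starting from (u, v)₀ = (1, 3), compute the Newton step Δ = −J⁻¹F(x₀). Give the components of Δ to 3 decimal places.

(-0.105, -1.211)

At (1, 3): F = (6.000, -3.45970).
Jacobian J = [[-4·u + 5·v, 5·u - 1], [4·u·v + 2·u - sin(u), 2·u^2 - 2·v]].
At the point, J = [[11.000, 4.000], [13.15853, -4.000]] (det J = -96.63412).
Solving J·Δ = −F gives Δ = (-0.105, -1.211).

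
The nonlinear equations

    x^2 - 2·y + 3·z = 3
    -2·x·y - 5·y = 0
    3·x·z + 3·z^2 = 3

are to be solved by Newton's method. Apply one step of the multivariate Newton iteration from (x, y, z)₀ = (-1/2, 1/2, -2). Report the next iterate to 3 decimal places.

(-3.818, 0.830, 0.364)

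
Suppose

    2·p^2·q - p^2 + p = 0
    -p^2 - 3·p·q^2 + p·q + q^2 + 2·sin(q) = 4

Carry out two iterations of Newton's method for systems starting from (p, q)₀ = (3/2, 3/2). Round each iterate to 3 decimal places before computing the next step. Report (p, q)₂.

At (3/2, 3/2): F = (6.000, -9.88001).
Jacobian J = [[4·p·q - 2·p + 1, 2·p^2], [-2·p - 3·q^2 + q, -6·p·q + p + 2·q + 2·cos(q)]].
At the point, J = [[7.000, 4.500], [-8.250, -8.85853]] (det J = -24.88468).
Solving J·Δ = −F gives Δ = (-0.349, -0.790).
Then the next iterate is (p, q)₁ = (1.151, 0.710).
Round to (1.151, 0.710) and repeat: F = (1.70742, -4.44048), J = [[1.96684, 2.64960], [-3.10430, -0.81554]].
Δ = (-1.567, 0.519), so (p, q)₂ = (-0.416, 1.229).

(-0.416, 1.229)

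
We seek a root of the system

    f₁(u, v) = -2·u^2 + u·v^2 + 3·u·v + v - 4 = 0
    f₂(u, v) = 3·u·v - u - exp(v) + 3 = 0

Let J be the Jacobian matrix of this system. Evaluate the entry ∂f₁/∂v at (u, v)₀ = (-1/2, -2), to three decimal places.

∂f₁/∂v = 2·u·v + 3·u + 1.
At (-1/2, -2) this is 1.500.

1.500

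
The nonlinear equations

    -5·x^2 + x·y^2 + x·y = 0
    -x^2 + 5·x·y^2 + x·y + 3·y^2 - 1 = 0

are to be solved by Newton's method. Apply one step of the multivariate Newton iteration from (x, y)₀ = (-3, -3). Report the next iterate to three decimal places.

(-1.463, -2.490)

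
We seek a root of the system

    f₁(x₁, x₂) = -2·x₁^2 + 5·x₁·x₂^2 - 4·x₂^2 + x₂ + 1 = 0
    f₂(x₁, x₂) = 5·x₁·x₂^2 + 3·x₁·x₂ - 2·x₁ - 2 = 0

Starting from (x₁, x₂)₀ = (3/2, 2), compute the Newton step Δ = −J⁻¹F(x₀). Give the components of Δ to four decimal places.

At (3/2, 2): F = (12.5000, 34.0000).
Jacobian J = [[-4·x₁ + 5·x₂^2, 10·x₁·x₂ - 8·x₂ + 1], [5·x₂^2 + 3·x₂ - 2, 10·x₁·x₂ + 3·x₁]].
At the point, J = [[14.0000, 15.0000], [24.0000, 34.5000]] (det J = 123.0000).
Solving J·Δ = −F gives Δ = (0.6402, -1.4309).

(0.6402, -1.4309)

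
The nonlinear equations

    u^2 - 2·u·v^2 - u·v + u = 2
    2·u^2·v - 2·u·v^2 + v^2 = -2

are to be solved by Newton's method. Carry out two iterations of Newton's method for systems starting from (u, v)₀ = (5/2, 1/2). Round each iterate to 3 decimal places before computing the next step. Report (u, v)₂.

At (5/2, 1/2): F = (4.250, 7.250).
Jacobian J = [[2·u - 2·v^2 - v + 1, -4·u·v - u], [4·u·v - 2·v^2, 2·u^2 - 4·u·v + 2·v]].
At the point, J = [[5.000, -7.500], [4.500, 8.500]] (det J = 76.250).
Solving J·Δ = −F gives Δ = (-1.187, -0.225).
Then the next iterate is (u, v)₁ = (1.313, 0.275).
Round to (1.313, 0.275) and repeat: F = (0.47730, 2.82522), J = [[3.19975, -2.75730], [1.29305, 2.55364]].
Δ = (-0.768, -0.718), so (u, v)₂ = (0.545, -0.443).

(0.545, -0.443)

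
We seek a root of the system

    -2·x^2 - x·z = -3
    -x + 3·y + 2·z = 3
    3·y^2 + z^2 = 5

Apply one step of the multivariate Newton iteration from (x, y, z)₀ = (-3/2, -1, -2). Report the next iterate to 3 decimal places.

At (-3/2, -1, -2): F = (-4.500, -8.500, 2.000).
Jacobian J = [[-4·x - z, 0, -x], [-1, 3, 2], [0, 6·y, 2·z]].
At the point, J = [[8.000, 0.000, 1.500], [-1.000, 3.000, 2.000], [0.000, -6.000, -4.000]] (det J = 9.000).
Solving J·Δ = −F gives Δ = (-7.500, -28.333, 43.000).
Then the next iterate is (x, y, z)₁ = (-9.000, -29.333, 41.000).

(-9.000, -29.333, 41.000)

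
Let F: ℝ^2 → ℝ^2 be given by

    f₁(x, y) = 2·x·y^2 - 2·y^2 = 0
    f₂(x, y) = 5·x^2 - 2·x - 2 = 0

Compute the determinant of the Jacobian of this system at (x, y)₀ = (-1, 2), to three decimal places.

-192.000

J = [[2·y^2, 4·x·y - 4·y], [10·x - 2, 0]].
At the point, J = [[8.000, -16.000], [-12.000, 0.000]].
det J = -192.000.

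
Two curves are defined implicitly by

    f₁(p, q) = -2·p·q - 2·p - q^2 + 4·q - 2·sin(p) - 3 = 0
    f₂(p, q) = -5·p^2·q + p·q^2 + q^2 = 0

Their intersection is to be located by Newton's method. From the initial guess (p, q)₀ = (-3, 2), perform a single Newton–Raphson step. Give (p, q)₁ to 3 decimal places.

(-5.539, -2.915)

At (-3, 2): F = (19.28224, -98.000).
Jacobian J = [[-2·q - 2·cos(p) - 2, -2·p - 2·q + 4], [-10·p·q + q^2, -5·p^2 + 2·p·q + 2·q]].
At the point, J = [[-4.02002, 6.000], [64.000, -53.000]] (det J = -170.93920).
Solving J·Δ = −F gives Δ = (-2.539, -4.915).
Then the next iterate is (p, q)₁ = (-5.539, -2.915).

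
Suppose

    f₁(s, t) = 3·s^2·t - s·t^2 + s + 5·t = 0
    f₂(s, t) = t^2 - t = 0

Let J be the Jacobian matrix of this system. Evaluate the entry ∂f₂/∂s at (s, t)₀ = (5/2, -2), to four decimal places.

0.0000

∂f₂/∂s = 0.
At (5/2, -2) this is 0.0000.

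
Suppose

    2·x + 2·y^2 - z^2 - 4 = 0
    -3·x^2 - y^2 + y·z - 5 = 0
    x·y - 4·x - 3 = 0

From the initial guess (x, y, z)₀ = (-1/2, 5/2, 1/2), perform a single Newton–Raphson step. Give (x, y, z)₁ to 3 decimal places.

At (-1/2, 5/2, 1/2): F = (7.250, -10.750, -2.250).
Jacobian J = [[2, 4·y, -2·z], [-6·x, -2·y + z, y], [y - 4, x, 0]].
At the point, J = [[2.000, 10.000, -1.000], [3.000, -4.500, 2.500], [-1.500, -0.500, 0.000]] (det J = -26.750).
Solving J·Δ = −F gives Δ = (-1.586, 0.259, 6.671).
Then the next iterate is (x, y, z)₁ = (-2.086, 2.759, 7.171).

(-2.086, 2.759, 7.171)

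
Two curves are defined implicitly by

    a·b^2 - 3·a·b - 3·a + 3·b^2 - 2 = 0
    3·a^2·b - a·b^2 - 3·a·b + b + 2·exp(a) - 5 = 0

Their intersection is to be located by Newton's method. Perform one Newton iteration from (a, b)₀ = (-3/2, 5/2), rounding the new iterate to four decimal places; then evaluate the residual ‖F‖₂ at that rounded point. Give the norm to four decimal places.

At (-3/2, 5/2): F = (23.1250, 35.446260).
Jacobian J = [[b^2 - 3·b - 3, 2·a·b - 3·a + 6·b], [6·a·b - b^2 - 3·b + 2·exp(a), 3·a^2 - 2·a·b - 3·a + 1]].
At the point, J = [[-4.2500, 12.0000], [-35.803740, 19.7500]] (det J = 345.707376).
Solving J·Δ = −F gives Δ = (-0.0907, -1.9592).
Then the next iterate is (a, b)₁ = (-1.5907, 0.5408).
Re-evaluating at (-1.5907, 0.5408): F = (5.765022, 3.099543), so ‖F‖₂ = 6.5454.

6.5454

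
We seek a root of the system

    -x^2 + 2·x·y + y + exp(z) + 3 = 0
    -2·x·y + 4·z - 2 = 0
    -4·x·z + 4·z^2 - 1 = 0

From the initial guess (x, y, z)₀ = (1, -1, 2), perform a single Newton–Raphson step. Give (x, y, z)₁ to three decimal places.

(-0.335, -1.281, 0.527)

At (1, -1, 2): F = (6.38906, 8.000, 7.000).
Jacobian J = [[-2·x + 2·y, 2·x + 1, exp(z)], [-2·y, -2·x, 4], [-4·z, 0, -4·x + 8·z]].
At the point, J = [[-4.000, 3.000, 7.38906], [2.000, -2.000, 4.000], [-8.000, 0.000, 12.000]] (det J = -190.22490).
Solving J·Δ = −F gives Δ = (-1.335, -0.281, -1.473).
Then the next iterate is (x, y, z)₁ = (-0.335, -1.281, 0.527).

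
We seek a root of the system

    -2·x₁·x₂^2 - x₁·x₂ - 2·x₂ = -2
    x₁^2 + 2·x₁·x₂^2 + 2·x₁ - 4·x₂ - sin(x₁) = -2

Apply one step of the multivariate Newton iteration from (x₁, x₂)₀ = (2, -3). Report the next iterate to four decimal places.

(-5.6960, -7.6720)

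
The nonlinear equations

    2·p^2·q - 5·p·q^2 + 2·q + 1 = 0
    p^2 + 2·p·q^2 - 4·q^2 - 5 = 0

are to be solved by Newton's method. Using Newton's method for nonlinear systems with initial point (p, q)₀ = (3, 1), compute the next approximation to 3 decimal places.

(2.222, 1.056)

At (3, 1): F = (6.000, 6.000).
Jacobian J = [[4·p·q - 5·q^2, 2·p^2 - 10·p·q + 2], [2·p + 2·q^2, 4·p·q - 8·q]].
At the point, J = [[7.000, -10.000], [8.000, 4.000]] (det J = 108.000).
Solving J·Δ = −F gives Δ = (-0.778, 0.056).
Then the next iterate is (p, q)₁ = (2.222, 1.056).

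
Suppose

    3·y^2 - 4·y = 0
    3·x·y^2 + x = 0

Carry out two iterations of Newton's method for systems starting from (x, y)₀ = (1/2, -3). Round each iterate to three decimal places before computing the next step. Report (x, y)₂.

(0.631, -0.398)

At (1/2, -3): F = (39.000, 14.000).
Jacobian J = [[0, 6·y - 4], [3·y^2 + 1, 6·x·y]].
At the point, J = [[0.000, -22.000], [28.000, -9.000]] (det J = 616.000).
Solving J·Δ = −F gives Δ = (0.070, 1.773).
Then the next iterate is (x, y)₁ = (0.570, -1.227).
Round to (0.570, -1.227) and repeat: F = (9.42459, 3.14445), J = [[0.000, -11.362], [5.51659, -4.19634]].
Δ = (0.061, 0.829), so (x, y)₂ = (0.631, -0.398).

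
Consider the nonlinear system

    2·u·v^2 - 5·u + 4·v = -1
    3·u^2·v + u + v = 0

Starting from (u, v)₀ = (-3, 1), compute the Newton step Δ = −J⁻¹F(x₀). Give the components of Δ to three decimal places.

(2.691, 0.741)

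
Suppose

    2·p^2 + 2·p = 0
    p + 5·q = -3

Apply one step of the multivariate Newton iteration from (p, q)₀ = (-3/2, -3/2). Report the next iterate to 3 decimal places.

(-1.125, -0.375)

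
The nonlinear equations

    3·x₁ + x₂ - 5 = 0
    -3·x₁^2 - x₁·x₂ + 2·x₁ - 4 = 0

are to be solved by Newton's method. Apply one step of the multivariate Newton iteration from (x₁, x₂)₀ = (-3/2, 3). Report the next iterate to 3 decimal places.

(-1.643, 9.929)

At (-3/2, 3): F = (-6.500, -9.250).
Jacobian J = [[3, 1], [-6·x₁ - x₂ + 2, -x₁]].
At the point, J = [[3.000, 1.000], [8.000, 1.500]] (det J = -3.500).
Solving J·Δ = −F gives Δ = (-0.143, 6.929).
Then the next iterate is (x₁, x₂)₁ = (-1.643, 9.929).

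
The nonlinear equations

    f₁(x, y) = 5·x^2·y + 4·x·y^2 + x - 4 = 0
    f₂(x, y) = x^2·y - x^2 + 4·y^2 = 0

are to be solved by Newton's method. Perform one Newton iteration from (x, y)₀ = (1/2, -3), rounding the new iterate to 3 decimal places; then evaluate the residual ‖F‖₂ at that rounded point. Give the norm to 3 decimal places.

At (1/2, -3): F = (10.750, 35.000).
Jacobian J = [[10·x·y + 4·y^2 + 1, 5·x^2 + 8·x·y], [2·x·y - 2·x, x^2 + 8·y]].
At the point, J = [[22.000, -10.750], [-4.000, -23.750]] (det J = -565.500).
Solving J·Δ = −F gives Δ = (0.214, 1.438).
Then the next iterate is (x, y)₁ = (0.714, -1.562).
Re-evaluating at (0.714, -1.562): F = (-0.29931, 8.45328), so ‖F‖₂ = 8.459.

8.459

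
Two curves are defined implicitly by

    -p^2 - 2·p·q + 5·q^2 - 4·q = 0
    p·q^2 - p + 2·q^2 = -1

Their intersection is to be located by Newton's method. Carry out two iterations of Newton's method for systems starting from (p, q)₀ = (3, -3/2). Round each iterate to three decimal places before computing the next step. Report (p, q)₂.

(2.966, -0.673)

At (3, -3/2): F = (17.250, 9.250).
Jacobian J = [[-2·p - 2·q, -2·p + 10·q - 4], [q^2 - 1, 2·p·q + 4·q]].
At the point, J = [[-3.000, -25.000], [1.250, -15.000]] (det J = 76.250).
Solving J·Δ = −F gives Δ = (0.361, 0.647).
Then the next iterate is (p, q)₁ = (3.361, -0.853).
Round to (3.361, -0.853) and repeat: F = (1.48759, 1.53971), J = [[-5.016, -19.252], [-0.27239, -9.14587]].
Δ = (-0.395, 0.180), so (p, q)₂ = (2.966, -0.673).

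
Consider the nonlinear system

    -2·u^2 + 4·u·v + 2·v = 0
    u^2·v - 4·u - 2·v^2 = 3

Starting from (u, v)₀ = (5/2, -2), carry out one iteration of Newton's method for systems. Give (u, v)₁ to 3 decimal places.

(1.165, -0.960)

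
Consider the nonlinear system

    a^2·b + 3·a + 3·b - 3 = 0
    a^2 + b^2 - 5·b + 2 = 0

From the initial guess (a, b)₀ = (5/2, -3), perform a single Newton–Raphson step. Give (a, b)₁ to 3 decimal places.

(2.996, 0.157)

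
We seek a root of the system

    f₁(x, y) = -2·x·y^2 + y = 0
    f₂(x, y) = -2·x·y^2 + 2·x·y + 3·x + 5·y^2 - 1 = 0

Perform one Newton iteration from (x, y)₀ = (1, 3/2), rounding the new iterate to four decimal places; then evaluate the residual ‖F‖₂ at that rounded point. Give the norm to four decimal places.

At (1, 3/2): F = (-3.0000, 11.7500).
Jacobian J = [[-2·y^2, -4·x·y + 1], [-2·y^2 + 2·y + 3, -4·x·y + 2·x + 10·y]].
At the point, J = [[-4.5000, -5.0000], [1.5000, 11.0000]] (det J = -42.0000).
Solving J·Δ = −F gives Δ = (0.6131, -1.1518).
Then the next iterate is (x, y)₁ = (1.6131, 0.3482).
Re-evaluating at (1.6131, 0.3482): F = (-0.042955, 5.177724), so ‖F‖₂ = 5.1779.

5.1779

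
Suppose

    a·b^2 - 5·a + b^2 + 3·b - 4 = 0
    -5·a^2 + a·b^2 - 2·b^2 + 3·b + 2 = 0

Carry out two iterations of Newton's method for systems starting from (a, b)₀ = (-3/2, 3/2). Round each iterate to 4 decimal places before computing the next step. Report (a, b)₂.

(-50.3963, 36.9281)

At (-3/2, 3/2): F = (6.8750, -12.6250).
Jacobian J = [[b^2 - 5, 2·a·b + 2·b + 3], [-10·a + b^2, 2·a·b - 4·b + 3]].
At the point, J = [[-2.7500, 1.5000], [17.2500, -7.5000]] (det J = -5.2500).
Solving J·Δ = −F gives Δ = (-6.2143, -15.9762).
Then the next iterate is (a, b)₁ = (-7.7143, -14.4762).
Round to (-7.7143, -14.4762) and repeat: F = (-1415.908268, -2374.712990), J = [[204.560366, 197.395099], [286.703366, 284.252299]].
Δ = (-42.6820, 51.4043), so (a, b)₂ = (-50.3963, 36.9281).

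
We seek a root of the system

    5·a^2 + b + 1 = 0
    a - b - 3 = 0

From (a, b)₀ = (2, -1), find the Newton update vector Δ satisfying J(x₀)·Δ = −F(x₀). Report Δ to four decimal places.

(-0.9524, -0.9524)

At (2, -1): F = (20.0000, 0.0000).
Jacobian J = [[10·a, 1], [1, -1]].
At the point, J = [[20.0000, 1.0000], [1.0000, -1.0000]] (det J = -21.0000).
Solving J·Δ = −F gives Δ = (-0.9524, -0.9524).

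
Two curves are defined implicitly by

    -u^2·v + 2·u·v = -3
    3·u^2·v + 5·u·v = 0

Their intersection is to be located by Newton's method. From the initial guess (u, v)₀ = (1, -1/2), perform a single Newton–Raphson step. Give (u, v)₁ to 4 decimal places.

(-3.3636, -3.0000)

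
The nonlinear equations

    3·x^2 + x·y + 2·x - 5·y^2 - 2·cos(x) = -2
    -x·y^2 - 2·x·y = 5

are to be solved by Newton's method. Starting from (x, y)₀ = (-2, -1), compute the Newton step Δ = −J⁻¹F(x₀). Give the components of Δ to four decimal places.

At (-2, -1): F = (7.832294, -7.0000).
Jacobian J = [[6·x + y + 2·sin(x) + 2, x - 10·y], [-y^2 - 2·y, -2·x·y - 2·x]].
At the point, J = [[-12.818595, 8.0000], [1.0000, 0.0000]] (det J = -8.0000).
Solving J·Δ = −F gives Δ = (7.0000, 10.2372).

(7.0000, 10.2372)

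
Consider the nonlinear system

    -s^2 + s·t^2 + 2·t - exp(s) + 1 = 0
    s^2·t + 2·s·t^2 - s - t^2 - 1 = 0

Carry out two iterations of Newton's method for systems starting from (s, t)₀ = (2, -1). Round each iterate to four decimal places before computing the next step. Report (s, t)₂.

(0.1150, -2.2288)

At (2, -1): F = (-10.389056, -4.0000).
Jacobian J = [[-2·s + t^2 - exp(s), 2·s·t + 2], [2·s·t + 2·t^2 - 1, s^2 + 4·s·t - 2·t]].
At the point, J = [[-10.389056, -2.0000], [-3.0000, -2.0000]] (det J = 14.778112).
Solving J·Δ = −F gives Δ = (-0.8647, -0.7030).
Then the next iterate is (s, t)₁ = (1.1353, -1.7030).
Round to (1.1353, -1.7030) and repeat: F = (-3.514406, -0.645302), J = [[-2.482498, -1.866832], [0.933586, -3.038758]].
Δ = (-1.0203, -0.5258), so (s, t)₂ = (0.1150, -2.2288).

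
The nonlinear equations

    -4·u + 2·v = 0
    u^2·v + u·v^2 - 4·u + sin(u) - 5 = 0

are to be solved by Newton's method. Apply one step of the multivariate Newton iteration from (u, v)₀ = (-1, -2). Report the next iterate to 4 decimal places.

(-0.4607, -0.9214)

At (-1, -2): F = (0.0000, -7.841471).
Jacobian J = [[-4, 2], [2·u·v + v^2 + cos(u) - 4, u^2 + 2·u·v]].
At the point, J = [[-4.0000, 2.0000], [4.540302, 5.0000]] (det J = -29.080605).
Solving J·Δ = −F gives Δ = (0.5393, 1.0786).
Then the next iterate is (u, v)₁ = (-0.4607, -0.9214).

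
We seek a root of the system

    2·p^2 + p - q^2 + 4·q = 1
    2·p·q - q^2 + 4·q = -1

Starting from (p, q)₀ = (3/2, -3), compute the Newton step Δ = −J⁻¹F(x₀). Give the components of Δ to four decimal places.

(-0.5430, 1.9801)

At (3/2, -3): F = (-16.0000, -29.0000).
Jacobian J = [[4·p + 1, -2·q + 4], [2·q, 2·p - 2·q + 4]].
At the point, J = [[7.0000, 10.0000], [-6.0000, 13.0000]] (det J = 151.0000).
Solving J·Δ = −F gives Δ = (-0.5430, 1.9801).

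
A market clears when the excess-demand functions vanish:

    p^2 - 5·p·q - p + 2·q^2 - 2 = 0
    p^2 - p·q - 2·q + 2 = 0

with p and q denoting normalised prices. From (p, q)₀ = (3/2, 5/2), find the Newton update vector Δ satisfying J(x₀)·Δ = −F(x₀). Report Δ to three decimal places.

(-1.056, -1.437)

At (3/2, 5/2): F = (-7.500, -4.500).
Jacobian J = [[2·p - 5·q - 1, -5·p + 4·q], [2·p - q, -p - 2]].
At the point, J = [[-10.500, 2.500], [0.500, -3.500]] (det J = 35.500).
Solving J·Δ = −F gives Δ = (-1.056, -1.437).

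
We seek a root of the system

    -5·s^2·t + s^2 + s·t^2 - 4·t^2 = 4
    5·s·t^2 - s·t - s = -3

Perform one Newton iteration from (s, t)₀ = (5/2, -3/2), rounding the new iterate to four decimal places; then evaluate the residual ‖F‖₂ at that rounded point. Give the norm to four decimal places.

At (5/2, -3/2): F = (45.7500, 32.3750).
Jacobian J = [[-10·s·t + 2·s + t^2, -5·s^2 + 2·s·t - 8·t], [5·t^2 - t - 1, 10·s·t - s]].
At the point, J = [[44.7500, -26.7500], [11.7500, -40.0000]] (det J = -1475.6875).
Solving J·Δ = −F gives Δ = (-0.6532, 0.6175).
Then the next iterate is (s, t)₁ = (1.8468, -0.8825).
Re-evaluating at (1.8468, -0.8825): F = (12.783327, 9.974498), so ‖F‖₂ = 16.2143.

16.2143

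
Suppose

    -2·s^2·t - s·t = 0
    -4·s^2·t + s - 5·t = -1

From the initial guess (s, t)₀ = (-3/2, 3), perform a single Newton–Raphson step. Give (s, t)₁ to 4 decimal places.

(-1.5152, -0.0758)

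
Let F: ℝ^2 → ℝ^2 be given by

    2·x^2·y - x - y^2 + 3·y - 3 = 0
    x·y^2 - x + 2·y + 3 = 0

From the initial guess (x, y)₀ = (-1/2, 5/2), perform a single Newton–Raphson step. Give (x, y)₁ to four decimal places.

(-1.2414, 5.4655)

At (-1/2, 5/2): F = (0.0000, 5.3750).
Jacobian J = [[4·x·y - 1, 2·x^2 - 2·y + 3], [y^2 - 1, 2·x·y + 2]].
At the point, J = [[-6.0000, -1.5000], [5.2500, -0.5000]] (det J = 10.8750).
Solving J·Δ = −F gives Δ = (-0.7414, 2.9655).
Then the next iterate is (x, y)₁ = (-1.2414, 5.4655).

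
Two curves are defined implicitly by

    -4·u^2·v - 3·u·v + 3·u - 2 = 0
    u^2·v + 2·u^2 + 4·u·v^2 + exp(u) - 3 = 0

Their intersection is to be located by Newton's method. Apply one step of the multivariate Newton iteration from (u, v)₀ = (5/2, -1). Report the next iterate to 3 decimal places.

At (5/2, -1): F = (38.000, 25.43249).
Jacobian J = [[-8·u·v - 3·v + 3, -4·u^2 - 3·u], [2·u·v + 4·u + 4·v^2 + exp(u), u^2 + 8·u·v]].
At the point, J = [[26.000, -32.500], [21.18249, -13.750]] (det J = 330.93105).
Solving J·Δ = −F gives Δ = (-0.919, 0.434).
Then the next iterate is (u, v)₁ = (1.581, -0.566).

(1.581, -0.566)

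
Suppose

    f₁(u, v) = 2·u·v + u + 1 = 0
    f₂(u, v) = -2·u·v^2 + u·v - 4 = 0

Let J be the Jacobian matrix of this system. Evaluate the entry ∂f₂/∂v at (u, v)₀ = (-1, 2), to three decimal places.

∂f₂/∂v = -4·u·v + u.
At (-1, 2) this is 7.000.

7.000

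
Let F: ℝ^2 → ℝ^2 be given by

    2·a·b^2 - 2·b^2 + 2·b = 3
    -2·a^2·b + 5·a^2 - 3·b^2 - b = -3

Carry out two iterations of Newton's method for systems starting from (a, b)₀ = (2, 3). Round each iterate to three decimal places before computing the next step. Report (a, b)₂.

(1.321, 1.469)

At (2, 3): F = (21.000, -31.000).
Jacobian J = [[2·b^2, 4·a·b - 4·b + 2], [-4·a·b + 10·a, -2·a^2 - 6·b - 1]].
At the point, J = [[18.000, 14.000], [-4.000, -27.000]] (det J = -430.000).
Solving J·Δ = −F gives Δ = (-0.309, -1.102).
Then the next iterate is (a, b)₁ = (1.691, 1.898).
Round to (1.691, 1.898) and repeat: F = (5.77452, -6.26240), J = [[7.20481, 7.24607], [4.07193, -18.10696]].
Δ = (-0.370, -0.429), so (a, b)₂ = (1.321, 1.469).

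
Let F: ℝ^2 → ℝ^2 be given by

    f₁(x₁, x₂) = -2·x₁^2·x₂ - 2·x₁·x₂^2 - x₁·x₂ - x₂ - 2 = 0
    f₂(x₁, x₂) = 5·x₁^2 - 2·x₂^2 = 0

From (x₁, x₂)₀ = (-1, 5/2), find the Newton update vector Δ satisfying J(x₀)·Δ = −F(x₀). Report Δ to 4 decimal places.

(-0.0385, -0.7115)

At (-1, 5/2): F = (5.5000, -7.5000).
Jacobian J = [[-4·x₁·x₂ - 2·x₂^2 - x₂, -2·x₁^2 - 4·x₁·x₂ - x₁ - 1], [10·x₁, -4·x₂]].
At the point, J = [[-5.0000, 8.0000], [-10.0000, -10.0000]] (det J = 130.0000).
Solving J·Δ = −F gives Δ = (-0.0385, -0.7115).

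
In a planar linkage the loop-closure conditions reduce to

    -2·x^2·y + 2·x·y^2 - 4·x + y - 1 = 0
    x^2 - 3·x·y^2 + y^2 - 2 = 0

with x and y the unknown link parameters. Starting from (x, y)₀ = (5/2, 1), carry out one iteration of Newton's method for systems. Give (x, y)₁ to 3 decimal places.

(1.090, 0.610)

At (5/2, 1): F = (-17.500, -2.250).
Jacobian J = [[-4·x·y + 2·y^2 - 4, -2·x^2 + 4·x·y + 1], [2·x - 3·y^2, -6·x·y + 2·y]].
At the point, J = [[-12.000, -1.500], [2.000, -13.000]] (det J = 159.000).
Solving J·Δ = −F gives Δ = (-1.410, -0.390).
Then the next iterate is (x, y)₁ = (1.090, 0.610).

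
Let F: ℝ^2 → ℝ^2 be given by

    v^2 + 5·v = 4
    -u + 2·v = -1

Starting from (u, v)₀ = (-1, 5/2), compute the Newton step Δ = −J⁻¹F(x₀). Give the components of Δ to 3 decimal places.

At (-1, 5/2): F = (14.750, 7.000).
Jacobian J = [[0, 2·v + 5], [-1, 2]].
At the point, J = [[0.000, 10.000], [-1.000, 2.000]] (det J = 10.000).
Solving J·Δ = −F gives Δ = (4.050, -1.475).

(4.050, -1.475)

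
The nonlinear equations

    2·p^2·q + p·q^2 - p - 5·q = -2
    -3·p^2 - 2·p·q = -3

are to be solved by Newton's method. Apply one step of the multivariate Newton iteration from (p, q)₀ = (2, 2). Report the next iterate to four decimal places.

(0.6900, 2.9900)

At (2, 2): F = (14.0000, -17.0000).
Jacobian J = [[4·p·q + q^2 - 1, 2·p^2 + 2·p·q - 5], [-6·p - 2·q, -2·p]].
At the point, J = [[19.0000, 11.0000], [-16.0000, -4.0000]] (det J = 100.0000).
Solving J·Δ = −F gives Δ = (-1.3100, 0.9900).
Then the next iterate is (p, q)₁ = (0.6900, 2.9900).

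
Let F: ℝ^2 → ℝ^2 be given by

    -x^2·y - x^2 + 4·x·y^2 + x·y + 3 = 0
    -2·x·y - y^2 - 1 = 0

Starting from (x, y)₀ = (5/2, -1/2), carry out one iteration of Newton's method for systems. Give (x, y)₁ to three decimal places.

(1.917, -0.333)

At (5/2, -1/2): F = (1.125, 1.250).
Jacobian J = [[-2·x·y - 2·x + 4·y^2 + y, -x^2 + 8·x·y + x], [-2·y, -2·x - 2·y]].
At the point, J = [[-2.000, -13.750], [1.000, -4.000]] (det J = 21.750).
Solving J·Δ = −F gives Δ = (-0.583, 0.167).
Then the next iterate is (x, y)₁ = (1.917, -0.333).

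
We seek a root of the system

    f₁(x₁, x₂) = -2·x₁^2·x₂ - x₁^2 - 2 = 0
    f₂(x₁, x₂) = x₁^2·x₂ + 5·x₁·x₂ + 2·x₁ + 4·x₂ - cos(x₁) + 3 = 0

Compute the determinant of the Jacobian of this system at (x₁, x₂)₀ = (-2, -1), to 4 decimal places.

8.7256

J = [[-4·x₁·x₂ - 2·x₁, -2·x₁^2], [2·x₁·x₂ + 5·x₂ + sin(x₁) + 2, x₁^2 + 5·x₁ + 4]].
At the point, J = [[-4.0000, -8.0000], [0.090703, -2.0000]].
det J = 8.7256.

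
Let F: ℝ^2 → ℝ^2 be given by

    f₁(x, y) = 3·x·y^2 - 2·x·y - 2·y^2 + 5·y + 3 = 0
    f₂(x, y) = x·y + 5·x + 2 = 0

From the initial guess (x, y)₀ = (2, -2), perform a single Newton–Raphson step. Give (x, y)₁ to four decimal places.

At (2, -2): F = (17.0000, 8.0000).
Jacobian J = [[3·y^2 - 2·y, 6·x·y - 2·x - 4·y + 5], [y + 5, x]].
At the point, J = [[16.0000, -15.0000], [3.0000, 2.0000]] (det J = 77.0000).
Solving J·Δ = −F gives Δ = (-2.0000, -1.0000).
Then the next iterate is (x, y)₁ = (0.0000, -3.0000).

(0.0000, -3.0000)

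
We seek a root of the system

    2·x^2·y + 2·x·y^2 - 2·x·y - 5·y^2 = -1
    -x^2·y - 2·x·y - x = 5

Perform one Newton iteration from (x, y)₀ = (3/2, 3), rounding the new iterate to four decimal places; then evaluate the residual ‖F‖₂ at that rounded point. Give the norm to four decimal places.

At (3/2, 3): F = (-12.5000, -22.2500).
Jacobian J = [[4·x·y + 2·y^2 - 2·y, 2·x^2 + 4·x·y - 2·x - 10·y], [-2·x·y - 2·y - 1, -x^2 - 2·x]].
At the point, J = [[30.0000, -10.5000], [-16.0000, -5.2500]] (det J = -325.5000).
Solving J·Δ = −F gives Δ = (-0.5161, -2.6651).
Then the next iterate is (x, y)₁ = (0.9839, 0.3349).
Re-evaluating at (0.9839, 0.3349): F = (0.649304, -6.967119), so ‖F‖₂ = 6.9973.

6.9973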